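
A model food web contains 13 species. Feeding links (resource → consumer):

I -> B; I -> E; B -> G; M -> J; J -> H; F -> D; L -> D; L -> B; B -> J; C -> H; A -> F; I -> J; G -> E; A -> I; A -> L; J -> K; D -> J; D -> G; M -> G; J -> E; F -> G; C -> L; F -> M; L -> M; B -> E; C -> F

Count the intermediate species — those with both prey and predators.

Intermediate species (has both prey and predators): L, F, I, D, B, M, J, G.
Count: 8.

8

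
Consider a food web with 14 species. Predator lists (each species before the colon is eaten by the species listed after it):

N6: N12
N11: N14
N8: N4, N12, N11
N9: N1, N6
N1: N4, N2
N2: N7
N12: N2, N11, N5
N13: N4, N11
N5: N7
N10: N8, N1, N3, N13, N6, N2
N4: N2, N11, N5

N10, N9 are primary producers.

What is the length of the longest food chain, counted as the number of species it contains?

5 species

One longest chain: N10 → N8 → N12 → N2 → N7.
It has 5 species and 4 links.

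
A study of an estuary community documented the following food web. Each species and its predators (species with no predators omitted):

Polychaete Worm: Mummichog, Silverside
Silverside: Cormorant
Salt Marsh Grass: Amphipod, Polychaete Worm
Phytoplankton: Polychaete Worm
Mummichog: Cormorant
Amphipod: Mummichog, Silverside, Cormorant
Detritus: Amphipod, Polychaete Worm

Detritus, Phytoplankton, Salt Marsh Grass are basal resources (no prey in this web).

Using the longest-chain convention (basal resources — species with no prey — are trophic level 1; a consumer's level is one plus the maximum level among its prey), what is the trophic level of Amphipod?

Detritus has no prey (basal) → level 1.
Amphipod eats Detritus (level 1); other prey at levels: Salt Marsh Grass 1 → level 2.

Trophic level 2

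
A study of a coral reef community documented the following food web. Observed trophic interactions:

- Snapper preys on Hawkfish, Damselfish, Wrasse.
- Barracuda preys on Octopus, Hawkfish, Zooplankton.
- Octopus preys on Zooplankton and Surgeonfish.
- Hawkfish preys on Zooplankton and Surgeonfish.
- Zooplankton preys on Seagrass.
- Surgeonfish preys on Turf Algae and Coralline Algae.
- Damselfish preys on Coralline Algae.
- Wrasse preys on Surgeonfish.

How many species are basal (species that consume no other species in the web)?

3

Basal species (no prey listed): Turf Algae, Coralline Algae, Seagrass.
Count: 3.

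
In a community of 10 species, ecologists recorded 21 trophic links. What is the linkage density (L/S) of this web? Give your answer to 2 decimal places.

L/S = 2.10

There are L = 21 links among S = 10 species.
L/S = 21/10 = 2.1000 ≈ 2.10.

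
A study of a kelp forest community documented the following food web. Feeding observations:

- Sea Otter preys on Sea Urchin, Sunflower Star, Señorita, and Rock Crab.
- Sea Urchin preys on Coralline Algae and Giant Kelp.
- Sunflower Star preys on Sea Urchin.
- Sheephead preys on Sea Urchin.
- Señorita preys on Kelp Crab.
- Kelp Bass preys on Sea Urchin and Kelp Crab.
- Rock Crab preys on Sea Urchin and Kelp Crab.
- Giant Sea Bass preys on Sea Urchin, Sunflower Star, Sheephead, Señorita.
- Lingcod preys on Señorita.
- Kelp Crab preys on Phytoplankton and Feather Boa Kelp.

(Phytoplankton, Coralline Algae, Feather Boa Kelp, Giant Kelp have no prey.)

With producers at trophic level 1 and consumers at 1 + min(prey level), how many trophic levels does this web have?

Producers (level 1): Phytoplankton, Coralline Algae, Feather Boa Kelp, Giant Kelp.
Following each consumer down to its lowest-level prey: Phytoplankton → Kelp Crab → Señorita → Lingcod (levels 1 through 4).
All prey of Lingcod (Señorita 3) are at level 3 or above, so Lingcod is at level 1 + 3 = 4.
Every consumer has at least one prey at level 3 or below, so none exceeds level 4.

4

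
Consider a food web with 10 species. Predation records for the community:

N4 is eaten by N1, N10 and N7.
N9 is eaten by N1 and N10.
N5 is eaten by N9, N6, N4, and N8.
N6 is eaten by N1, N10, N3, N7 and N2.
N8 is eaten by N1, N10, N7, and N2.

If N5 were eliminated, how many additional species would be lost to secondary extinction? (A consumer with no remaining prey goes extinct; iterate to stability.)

9

Remove N5.
Round 1: N8 (all prey gone), N4 (all prey gone), N9 (all prey gone), N6 (all prey gone) → extinct.
Round 2: N2 (all prey gone), N10 (all prey gone), N1 (all prey gone), N7 (all prey gone), N3 (all prey gone) → extinct.
No further losses. Total secondary extinctions: 9.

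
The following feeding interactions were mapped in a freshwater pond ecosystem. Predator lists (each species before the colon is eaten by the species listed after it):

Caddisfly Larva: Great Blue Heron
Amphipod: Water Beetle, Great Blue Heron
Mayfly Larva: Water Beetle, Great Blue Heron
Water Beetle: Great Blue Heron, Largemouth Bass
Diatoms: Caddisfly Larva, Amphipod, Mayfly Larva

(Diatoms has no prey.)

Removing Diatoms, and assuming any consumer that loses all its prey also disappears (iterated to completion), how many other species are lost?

Remove Diatoms.
Round 1: Caddisfly Larva (all prey gone), Amphipod (all prey gone), Mayfly Larva (all prey gone) → extinct.
Round 2: Water Beetle (all prey gone) → extinct.
Round 3: Great Blue Heron (all prey gone), Largemouth Bass (all prey gone) → extinct.
No further losses. Total secondary extinctions: 6.

6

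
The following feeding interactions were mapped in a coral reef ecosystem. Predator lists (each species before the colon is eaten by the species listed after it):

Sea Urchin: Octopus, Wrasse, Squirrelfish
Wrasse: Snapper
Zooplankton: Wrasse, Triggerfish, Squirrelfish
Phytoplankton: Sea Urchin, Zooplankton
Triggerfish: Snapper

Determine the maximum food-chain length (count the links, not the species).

One longest chain: Phytoplankton → Sea Urchin → Wrasse → Snapper.
It has 4 species and 3 links.

3 links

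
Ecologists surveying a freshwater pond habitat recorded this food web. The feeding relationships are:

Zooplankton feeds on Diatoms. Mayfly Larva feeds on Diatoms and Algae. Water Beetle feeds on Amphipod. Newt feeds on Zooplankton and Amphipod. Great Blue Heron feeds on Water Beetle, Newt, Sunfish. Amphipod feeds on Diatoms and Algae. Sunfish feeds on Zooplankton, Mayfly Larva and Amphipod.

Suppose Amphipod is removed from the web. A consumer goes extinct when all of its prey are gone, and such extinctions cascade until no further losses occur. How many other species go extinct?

Remove Amphipod.
Round 1: Water Beetle (all prey gone) → extinct.
No further losses. Total secondary extinctions: 1.

1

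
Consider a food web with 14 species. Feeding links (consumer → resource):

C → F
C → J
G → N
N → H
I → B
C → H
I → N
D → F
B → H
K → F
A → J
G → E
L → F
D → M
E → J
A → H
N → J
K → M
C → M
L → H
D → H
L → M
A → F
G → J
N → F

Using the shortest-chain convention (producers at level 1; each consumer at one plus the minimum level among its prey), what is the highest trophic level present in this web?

3

Producers (level 1): M, F, J, H.
Following each consumer down to its lowest-level prey: H → B → I (levels 1 through 3).
All prey of I (B 2, N 2) are at level 2 or above, so I is at level 1 + 2 = 3.
Every consumer has at least one prey at level 2 or below, so none exceeds level 3.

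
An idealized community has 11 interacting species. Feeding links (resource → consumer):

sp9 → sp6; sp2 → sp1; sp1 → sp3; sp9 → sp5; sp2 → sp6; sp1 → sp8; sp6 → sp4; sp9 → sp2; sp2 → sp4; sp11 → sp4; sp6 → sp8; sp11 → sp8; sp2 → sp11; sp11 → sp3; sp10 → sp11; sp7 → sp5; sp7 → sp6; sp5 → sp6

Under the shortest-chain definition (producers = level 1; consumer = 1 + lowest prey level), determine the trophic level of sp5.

Trophic level 2

sp9 is a producer → level 1.
sp5 eats sp9 → level 2.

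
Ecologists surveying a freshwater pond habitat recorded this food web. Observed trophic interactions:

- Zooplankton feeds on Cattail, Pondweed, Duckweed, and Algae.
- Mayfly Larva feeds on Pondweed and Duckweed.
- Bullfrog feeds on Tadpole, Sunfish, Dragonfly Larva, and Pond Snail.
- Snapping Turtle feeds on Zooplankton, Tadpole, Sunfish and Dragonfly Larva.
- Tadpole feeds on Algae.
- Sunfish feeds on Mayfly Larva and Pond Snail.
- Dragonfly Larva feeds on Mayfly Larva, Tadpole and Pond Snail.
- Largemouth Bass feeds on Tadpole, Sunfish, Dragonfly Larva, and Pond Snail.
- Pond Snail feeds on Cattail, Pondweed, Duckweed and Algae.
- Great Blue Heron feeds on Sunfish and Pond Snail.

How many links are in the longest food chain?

3 links

One longest chain: Algae → Pond Snail → Sunfish → Great Blue Heron.
It has 4 species and 3 links.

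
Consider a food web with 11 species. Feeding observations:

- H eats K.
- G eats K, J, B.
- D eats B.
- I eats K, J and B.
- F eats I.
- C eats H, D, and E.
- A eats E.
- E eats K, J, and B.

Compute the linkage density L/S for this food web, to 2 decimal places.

L/S = 1.45

There are L = 16 links among S = 11 species.
L/S = 16/11 = 1.4545 ≈ 1.45.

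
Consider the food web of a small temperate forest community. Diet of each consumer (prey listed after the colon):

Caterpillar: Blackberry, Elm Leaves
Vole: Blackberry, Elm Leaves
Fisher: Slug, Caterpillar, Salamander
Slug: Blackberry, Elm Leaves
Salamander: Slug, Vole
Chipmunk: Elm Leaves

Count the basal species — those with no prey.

2

Basal species (no prey listed): Blackberry, Elm Leaves.
Count: 2.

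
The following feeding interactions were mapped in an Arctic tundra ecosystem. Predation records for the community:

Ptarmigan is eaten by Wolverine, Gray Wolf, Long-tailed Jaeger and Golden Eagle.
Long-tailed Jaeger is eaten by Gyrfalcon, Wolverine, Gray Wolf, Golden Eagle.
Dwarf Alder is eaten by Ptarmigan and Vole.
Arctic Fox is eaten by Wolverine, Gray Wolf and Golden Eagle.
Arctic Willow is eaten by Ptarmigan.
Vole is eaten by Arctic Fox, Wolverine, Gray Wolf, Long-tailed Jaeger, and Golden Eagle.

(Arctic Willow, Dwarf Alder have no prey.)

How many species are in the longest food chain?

4 species

One longest chain: Dwarf Alder → Vole → Arctic Fox → Gray Wolf.
It has 4 species and 3 links.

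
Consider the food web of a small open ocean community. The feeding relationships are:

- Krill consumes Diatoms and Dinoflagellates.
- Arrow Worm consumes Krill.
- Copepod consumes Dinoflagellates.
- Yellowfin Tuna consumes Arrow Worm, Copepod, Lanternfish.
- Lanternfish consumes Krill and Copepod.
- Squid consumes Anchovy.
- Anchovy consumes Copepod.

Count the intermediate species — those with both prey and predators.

5

Intermediate species (has both prey and predators): Krill, Copepod, Lanternfish, Anchovy, Arrow Worm.
Count: 5.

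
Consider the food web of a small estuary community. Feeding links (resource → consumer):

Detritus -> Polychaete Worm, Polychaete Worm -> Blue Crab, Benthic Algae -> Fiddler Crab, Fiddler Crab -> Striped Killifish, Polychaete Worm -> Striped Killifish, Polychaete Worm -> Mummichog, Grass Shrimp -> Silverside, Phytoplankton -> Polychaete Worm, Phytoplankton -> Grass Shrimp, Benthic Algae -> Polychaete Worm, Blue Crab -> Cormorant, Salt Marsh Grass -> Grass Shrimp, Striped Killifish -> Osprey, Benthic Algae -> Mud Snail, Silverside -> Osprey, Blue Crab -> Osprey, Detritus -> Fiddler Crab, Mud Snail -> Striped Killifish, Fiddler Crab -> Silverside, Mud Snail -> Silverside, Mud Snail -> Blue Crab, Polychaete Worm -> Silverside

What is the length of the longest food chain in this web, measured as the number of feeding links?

One longest chain: Phytoplankton → Polychaete Worm → Blue Crab → Cormorant.
It has 4 species and 3 links.

3 links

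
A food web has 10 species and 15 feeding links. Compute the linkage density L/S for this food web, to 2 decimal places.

L/S = 1.50

There are L = 15 links among S = 10 species.
L/S = 15/10 = 1.5000 ≈ 1.50.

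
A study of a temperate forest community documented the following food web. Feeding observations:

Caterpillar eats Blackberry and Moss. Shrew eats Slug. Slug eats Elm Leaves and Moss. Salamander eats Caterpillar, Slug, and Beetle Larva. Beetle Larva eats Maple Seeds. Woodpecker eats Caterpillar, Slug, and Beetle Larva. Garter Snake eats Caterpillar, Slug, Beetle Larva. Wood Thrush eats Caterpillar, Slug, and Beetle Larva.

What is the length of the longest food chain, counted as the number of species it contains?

3 species

One longest chain: Elm Leaves → Slug → Shrew.
It has 3 species and 2 links.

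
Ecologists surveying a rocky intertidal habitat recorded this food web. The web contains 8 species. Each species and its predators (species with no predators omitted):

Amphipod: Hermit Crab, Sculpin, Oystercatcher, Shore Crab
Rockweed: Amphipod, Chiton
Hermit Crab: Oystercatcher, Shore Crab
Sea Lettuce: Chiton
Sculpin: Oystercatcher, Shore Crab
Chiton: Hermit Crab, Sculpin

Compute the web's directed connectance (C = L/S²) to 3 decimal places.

C = 0.203

The web has S = 8 species and L = 13 feeding links.
C = L / S² = 13 / 64 = 0.2031 ≈ 0.203.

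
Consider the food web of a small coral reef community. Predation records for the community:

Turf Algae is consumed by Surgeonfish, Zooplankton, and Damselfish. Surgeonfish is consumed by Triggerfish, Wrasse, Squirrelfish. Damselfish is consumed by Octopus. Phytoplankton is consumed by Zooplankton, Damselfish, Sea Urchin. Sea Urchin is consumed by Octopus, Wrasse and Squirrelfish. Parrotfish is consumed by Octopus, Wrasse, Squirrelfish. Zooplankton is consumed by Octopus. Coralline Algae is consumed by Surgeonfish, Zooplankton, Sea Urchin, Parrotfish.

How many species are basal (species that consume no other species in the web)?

Basal species (no prey listed): Phytoplankton, Turf Algae, Coralline Algae.
Count: 3.

3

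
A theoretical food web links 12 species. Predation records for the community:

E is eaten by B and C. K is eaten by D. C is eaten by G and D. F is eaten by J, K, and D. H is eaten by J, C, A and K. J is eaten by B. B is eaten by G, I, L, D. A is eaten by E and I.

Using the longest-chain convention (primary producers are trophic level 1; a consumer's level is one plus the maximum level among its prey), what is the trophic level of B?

H is a producer → level 1.
A eats H → level 2.
E eats A → level 3.
B eats E (level 3); other prey at levels: J 2 → level 4.

Trophic level 4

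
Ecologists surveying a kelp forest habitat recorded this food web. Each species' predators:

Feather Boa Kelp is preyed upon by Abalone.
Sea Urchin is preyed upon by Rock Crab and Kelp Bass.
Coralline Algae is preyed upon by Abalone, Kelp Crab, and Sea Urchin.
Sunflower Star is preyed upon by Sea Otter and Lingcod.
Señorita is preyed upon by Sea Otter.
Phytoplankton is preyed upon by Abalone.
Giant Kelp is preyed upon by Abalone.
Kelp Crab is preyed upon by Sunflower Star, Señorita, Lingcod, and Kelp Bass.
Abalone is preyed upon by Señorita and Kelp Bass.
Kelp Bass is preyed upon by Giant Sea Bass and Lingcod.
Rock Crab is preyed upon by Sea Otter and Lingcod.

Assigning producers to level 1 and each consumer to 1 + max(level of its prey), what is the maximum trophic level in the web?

Producers (level 1): Giant Kelp, Feather Boa Kelp, Phytoplankton, Coralline Algae.
Giant Kelp → Abalone → Señorita → Sea Otter gives Sea Otter level 4.
No species has a prey at level 4, so no species reaches level 5.

4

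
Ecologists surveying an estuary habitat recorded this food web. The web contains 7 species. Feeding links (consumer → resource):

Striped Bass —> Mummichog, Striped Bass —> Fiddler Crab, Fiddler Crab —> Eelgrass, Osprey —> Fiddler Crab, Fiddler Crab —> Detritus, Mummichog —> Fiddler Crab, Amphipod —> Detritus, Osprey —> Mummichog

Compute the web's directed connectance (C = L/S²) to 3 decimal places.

C = 0.163

The web has S = 7 species and L = 8 feeding links.
C = L / S² = 8 / 49 = 0.1633 ≈ 0.163.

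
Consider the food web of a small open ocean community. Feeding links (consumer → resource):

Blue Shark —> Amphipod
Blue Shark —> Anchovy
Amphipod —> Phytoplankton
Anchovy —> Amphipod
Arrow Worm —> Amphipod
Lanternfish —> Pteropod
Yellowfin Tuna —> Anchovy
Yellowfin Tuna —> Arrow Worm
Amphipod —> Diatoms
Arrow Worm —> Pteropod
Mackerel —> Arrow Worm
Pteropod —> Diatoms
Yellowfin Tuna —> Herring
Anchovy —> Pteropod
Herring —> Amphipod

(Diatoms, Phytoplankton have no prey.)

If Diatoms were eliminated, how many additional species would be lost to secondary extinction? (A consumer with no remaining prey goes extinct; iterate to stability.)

2

Remove Diatoms.
Round 1: Pteropod (all prey gone) → extinct.
Round 2: Lanternfish (all prey gone) → extinct.
No further losses. Total secondary extinctions: 2.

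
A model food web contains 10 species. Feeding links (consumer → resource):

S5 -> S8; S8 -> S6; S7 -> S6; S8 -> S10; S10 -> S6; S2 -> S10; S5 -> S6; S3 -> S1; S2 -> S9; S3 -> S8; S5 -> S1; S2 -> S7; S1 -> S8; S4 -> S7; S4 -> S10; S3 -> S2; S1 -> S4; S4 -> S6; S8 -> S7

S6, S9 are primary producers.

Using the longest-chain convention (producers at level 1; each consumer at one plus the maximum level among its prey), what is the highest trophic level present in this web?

Producers (level 1): S6, S9.
S6 → S7 → S8 → S1 → S5 gives S5 level 5.
No species has a prey at level 5, so no species reaches level 6.

5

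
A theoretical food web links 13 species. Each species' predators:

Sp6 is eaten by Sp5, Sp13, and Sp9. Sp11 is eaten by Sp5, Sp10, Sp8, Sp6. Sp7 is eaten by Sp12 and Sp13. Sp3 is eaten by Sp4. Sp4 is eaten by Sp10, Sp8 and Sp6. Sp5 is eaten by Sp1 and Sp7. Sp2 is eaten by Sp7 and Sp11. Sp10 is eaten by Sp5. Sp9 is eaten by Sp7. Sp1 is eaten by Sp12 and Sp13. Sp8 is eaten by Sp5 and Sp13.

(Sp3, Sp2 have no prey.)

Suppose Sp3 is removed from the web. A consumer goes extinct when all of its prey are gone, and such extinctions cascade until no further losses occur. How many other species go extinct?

Remove Sp3.
Round 1: Sp4 (all prey gone) → extinct.
No further losses. Total secondary extinctions: 1.

1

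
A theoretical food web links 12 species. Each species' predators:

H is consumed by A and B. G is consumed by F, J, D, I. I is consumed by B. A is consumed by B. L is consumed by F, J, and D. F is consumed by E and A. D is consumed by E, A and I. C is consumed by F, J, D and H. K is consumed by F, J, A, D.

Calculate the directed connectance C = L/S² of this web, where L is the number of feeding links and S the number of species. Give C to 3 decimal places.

C = 0.167

The web has S = 12 species and L = 24 feeding links.
C = L / S² = 24 / 144 = 0.1667 ≈ 0.167.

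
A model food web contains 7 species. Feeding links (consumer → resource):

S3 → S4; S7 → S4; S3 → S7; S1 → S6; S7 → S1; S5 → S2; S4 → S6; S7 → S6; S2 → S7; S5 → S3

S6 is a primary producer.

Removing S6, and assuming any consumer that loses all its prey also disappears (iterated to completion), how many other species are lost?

6

Remove S6.
Round 1: S1 (all prey gone), S4 (all prey gone) → extinct.
Round 2: S7 (all prey gone) → extinct.
Round 3: S3 (all prey gone), S2 (all prey gone) → extinct.
Round 4: S5 (all prey gone) → extinct.
No further losses. Total secondary extinctions: 6.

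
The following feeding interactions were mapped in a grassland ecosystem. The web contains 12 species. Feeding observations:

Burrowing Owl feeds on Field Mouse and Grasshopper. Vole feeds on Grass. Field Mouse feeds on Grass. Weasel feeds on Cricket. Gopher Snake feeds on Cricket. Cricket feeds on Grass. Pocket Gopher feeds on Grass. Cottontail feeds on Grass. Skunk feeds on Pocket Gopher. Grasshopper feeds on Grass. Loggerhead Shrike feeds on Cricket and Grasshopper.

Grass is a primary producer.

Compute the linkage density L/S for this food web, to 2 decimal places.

There are L = 13 links among S = 12 species.
L/S = 13/12 = 1.0833 ≈ 1.08.

L/S = 1.08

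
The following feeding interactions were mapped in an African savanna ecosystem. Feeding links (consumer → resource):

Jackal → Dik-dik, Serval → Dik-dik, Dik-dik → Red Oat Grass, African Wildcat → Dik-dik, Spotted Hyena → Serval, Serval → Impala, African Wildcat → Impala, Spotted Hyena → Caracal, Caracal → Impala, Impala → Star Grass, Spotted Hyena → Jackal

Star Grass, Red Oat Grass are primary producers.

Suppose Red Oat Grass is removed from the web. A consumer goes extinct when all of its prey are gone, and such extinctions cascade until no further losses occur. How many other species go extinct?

Remove Red Oat Grass.
Round 1: Dik-dik (all prey gone) → extinct.
Round 2: Jackal (all prey gone) → extinct.
No further losses. Total secondary extinctions: 2.

2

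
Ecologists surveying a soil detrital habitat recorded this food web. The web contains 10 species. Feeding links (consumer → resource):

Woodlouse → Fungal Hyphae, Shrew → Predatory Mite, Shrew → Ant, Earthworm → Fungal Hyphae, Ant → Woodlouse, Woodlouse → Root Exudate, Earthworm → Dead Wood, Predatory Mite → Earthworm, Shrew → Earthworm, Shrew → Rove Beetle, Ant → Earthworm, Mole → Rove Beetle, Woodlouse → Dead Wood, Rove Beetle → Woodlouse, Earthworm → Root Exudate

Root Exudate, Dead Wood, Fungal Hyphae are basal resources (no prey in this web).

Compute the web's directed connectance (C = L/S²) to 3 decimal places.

C = 0.150

The web has S = 10 species and L = 15 feeding links.
C = L / S² = 15 / 100 = 0.1500 ≈ 0.150.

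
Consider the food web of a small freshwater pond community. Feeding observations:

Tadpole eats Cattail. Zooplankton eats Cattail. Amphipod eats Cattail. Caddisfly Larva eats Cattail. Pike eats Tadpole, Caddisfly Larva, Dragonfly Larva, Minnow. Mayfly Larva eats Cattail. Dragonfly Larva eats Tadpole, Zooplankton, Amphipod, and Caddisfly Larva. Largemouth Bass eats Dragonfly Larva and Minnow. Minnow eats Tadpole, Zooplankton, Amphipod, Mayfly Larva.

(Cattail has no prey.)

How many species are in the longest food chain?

4 species

One longest chain: Cattail → Amphipod → Minnow → Pike.
It has 4 species and 3 links.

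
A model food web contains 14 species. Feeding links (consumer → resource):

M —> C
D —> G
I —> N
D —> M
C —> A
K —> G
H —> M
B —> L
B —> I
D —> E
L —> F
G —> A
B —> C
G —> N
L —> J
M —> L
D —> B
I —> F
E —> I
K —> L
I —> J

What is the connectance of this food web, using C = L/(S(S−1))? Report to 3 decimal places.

C = 0.115

The web has S = 14 species and L = 21 feeding links.
C = L / (S(S−1)) = 21 / 182 = 0.1154 ≈ 0.115.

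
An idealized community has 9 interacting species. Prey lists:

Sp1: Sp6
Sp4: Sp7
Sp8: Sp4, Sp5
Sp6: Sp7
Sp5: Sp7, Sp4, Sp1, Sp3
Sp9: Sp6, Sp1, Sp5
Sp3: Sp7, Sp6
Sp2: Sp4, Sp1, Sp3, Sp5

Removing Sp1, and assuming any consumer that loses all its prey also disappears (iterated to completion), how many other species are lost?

Remove Sp1.
Every predator of it retains at least one other prey: Sp5 still has Sp7, Sp4, Sp3; Sp2 still has Sp4, Sp3, Sp5; Sp9 still has Sp6, Sp5.
No consumer loses all prey, so no secondary extinctions occur.

0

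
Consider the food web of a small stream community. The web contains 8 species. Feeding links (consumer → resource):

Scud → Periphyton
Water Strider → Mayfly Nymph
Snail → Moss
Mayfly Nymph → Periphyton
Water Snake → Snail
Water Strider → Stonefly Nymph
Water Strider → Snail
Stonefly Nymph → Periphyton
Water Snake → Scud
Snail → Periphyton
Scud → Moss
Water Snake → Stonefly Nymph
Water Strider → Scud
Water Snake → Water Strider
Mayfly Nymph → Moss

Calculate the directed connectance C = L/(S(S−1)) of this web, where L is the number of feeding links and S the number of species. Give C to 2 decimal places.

The web has S = 8 species and L = 15 feeding links.
C = L / (S(S−1)) = 15 / 56 = 0.2679 ≈ 0.27.

C = 0.27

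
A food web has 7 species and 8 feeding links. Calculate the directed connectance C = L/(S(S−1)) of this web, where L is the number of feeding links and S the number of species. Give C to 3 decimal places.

C = 0.190

The web has S = 7 species and L = 8 feeding links.
C = L / (S(S−1)) = 8 / 42 = 0.1905 ≈ 0.190.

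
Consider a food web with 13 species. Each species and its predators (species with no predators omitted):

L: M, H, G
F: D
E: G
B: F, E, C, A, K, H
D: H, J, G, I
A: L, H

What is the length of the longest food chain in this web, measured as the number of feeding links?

3 links

One longest chain: B → A → L → M.
It has 4 species and 3 links.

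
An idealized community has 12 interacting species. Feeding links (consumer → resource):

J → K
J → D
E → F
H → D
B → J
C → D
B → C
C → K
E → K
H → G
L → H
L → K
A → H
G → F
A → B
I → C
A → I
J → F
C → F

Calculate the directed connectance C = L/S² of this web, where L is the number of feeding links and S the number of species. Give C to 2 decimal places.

The web has S = 12 species and L = 19 feeding links.
C = L / S² = 19 / 144 = 0.1319 ≈ 0.13.

C = 0.13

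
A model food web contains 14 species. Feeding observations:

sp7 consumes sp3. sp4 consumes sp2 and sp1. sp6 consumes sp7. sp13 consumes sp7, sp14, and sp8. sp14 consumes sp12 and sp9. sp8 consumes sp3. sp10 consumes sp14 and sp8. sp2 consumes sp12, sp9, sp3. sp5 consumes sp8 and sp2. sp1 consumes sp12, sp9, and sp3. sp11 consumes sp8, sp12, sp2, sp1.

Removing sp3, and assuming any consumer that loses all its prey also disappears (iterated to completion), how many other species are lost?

Remove sp3.
Round 1: sp7 (all prey gone), sp8 (all prey gone) → extinct.
Round 2: sp6 (all prey gone) → extinct.
No further losses. Total secondary extinctions: 3.

3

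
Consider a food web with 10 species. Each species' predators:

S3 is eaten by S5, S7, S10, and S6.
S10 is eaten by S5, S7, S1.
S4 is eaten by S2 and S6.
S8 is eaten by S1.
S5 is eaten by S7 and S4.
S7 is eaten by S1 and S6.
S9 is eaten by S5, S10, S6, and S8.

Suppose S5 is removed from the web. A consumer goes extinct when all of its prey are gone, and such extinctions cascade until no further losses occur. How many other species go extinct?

Remove S5.
Round 1: S4 (all prey gone) → extinct.
Round 2: S2 (all prey gone) → extinct.
No further losses. Total secondary extinctions: 2.

2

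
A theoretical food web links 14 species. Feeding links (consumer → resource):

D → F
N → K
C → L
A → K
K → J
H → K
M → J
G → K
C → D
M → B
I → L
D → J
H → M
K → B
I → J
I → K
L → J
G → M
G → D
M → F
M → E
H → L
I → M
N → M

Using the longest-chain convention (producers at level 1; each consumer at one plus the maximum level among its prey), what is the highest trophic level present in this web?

Producers (level 1): E, F, B, J.
J → L → I gives I level 3.
No species has a prey at level 3, so no species reaches level 4.

3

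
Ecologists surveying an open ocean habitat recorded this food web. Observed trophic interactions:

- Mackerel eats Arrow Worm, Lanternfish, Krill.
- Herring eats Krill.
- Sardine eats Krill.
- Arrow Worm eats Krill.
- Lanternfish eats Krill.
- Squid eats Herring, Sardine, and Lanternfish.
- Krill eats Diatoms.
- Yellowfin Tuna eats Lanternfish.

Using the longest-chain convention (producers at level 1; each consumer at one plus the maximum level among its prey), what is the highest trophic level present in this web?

Producers (level 1): Diatoms.
Diatoms → Krill → Lanternfish → Yellowfin Tuna gives Yellowfin Tuna level 4.
No species has a prey at level 4, so no species reaches level 5.

4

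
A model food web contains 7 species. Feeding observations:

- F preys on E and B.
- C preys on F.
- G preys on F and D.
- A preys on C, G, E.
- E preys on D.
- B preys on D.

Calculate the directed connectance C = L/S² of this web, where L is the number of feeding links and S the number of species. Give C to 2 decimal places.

C = 0.20

The web has S = 7 species and L = 10 feeding links.
C = L / S² = 10 / 49 = 0.2041 ≈ 0.20.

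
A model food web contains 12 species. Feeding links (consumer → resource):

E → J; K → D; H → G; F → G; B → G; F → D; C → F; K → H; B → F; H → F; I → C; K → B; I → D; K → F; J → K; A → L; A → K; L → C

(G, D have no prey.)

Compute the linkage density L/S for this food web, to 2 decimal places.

L/S = 1.50

There are L = 18 links among S = 12 species.
L/S = 18/12 = 1.5000 ≈ 1.50.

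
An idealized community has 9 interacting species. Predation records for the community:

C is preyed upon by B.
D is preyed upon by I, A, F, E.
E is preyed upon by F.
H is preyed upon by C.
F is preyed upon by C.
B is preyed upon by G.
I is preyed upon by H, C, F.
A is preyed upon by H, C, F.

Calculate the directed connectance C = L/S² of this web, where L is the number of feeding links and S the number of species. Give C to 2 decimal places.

The web has S = 9 species and L = 15 feeding links.
C = L / S² = 15 / 81 = 0.1852 ≈ 0.19.

C = 0.19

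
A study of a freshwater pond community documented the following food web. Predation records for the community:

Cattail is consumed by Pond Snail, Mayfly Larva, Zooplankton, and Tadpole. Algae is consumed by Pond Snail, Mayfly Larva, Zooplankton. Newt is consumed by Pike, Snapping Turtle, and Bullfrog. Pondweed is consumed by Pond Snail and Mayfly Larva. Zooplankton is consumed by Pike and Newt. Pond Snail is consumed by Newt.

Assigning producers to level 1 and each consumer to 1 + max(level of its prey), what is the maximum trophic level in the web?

4

Producers (level 1): Algae, Pondweed, Cattail.
Algae → Pond Snail → Newt → Pike gives Pike level 4.
No species has a prey at level 4, so no species reaches level 5.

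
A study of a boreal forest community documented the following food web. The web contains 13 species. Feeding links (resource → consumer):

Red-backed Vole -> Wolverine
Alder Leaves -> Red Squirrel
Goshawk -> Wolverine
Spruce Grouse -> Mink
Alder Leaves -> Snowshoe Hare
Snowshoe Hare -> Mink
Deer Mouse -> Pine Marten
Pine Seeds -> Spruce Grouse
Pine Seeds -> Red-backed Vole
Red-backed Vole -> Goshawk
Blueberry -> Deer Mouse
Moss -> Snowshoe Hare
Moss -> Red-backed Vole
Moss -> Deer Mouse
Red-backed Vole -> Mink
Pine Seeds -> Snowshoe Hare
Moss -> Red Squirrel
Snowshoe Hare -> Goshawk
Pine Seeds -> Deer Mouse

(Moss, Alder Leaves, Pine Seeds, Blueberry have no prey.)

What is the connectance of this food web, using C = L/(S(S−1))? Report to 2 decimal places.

The web has S = 13 species and L = 19 feeding links.
C = L / (S(S−1)) = 19 / 156 = 0.1218 ≈ 0.12.

C = 0.12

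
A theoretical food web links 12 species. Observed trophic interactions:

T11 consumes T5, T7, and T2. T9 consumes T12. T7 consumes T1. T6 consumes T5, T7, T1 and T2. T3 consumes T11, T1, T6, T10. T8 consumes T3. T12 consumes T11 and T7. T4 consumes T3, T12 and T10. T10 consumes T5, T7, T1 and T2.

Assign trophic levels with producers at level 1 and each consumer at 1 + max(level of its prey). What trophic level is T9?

Trophic level 5

T1 is a producer → level 1.
T7 eats T1 → level 2.
T11 eats T7 (level 2); other prey at levels: T2 1, T5 1 → level 3.
T12 eats T11 (level 3); other prey at levels: T7 2 → level 4.
T9 eats T12 → level 5.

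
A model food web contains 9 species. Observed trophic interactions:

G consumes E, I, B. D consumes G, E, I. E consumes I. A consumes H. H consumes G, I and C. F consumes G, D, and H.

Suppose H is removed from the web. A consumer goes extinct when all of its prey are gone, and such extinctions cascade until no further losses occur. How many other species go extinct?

1

Remove H.
Round 1: A (all prey gone) → extinct.
No further losses. Total secondary extinctions: 1.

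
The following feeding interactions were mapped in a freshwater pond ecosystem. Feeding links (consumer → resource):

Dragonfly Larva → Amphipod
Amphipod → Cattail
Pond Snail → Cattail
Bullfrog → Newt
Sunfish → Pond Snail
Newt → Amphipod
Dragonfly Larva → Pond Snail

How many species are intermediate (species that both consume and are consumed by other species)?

Intermediate species (has both prey and predators): Pond Snail, Amphipod, Newt.
Count: 3.

3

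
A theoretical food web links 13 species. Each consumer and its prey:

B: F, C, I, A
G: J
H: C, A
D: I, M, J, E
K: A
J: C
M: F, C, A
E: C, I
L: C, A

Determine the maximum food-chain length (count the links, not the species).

2 links

One longest chain: C → J → D.
It has 3 species and 2 links.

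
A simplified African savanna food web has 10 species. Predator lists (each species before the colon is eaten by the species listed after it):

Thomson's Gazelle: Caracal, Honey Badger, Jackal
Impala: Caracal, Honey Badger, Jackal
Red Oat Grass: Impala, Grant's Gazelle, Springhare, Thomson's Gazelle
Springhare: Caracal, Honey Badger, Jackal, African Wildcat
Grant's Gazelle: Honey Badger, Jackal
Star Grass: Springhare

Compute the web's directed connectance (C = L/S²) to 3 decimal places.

The web has S = 10 species and L = 17 feeding links.
C = L / S² = 17 / 100 = 0.1700 ≈ 0.170.

C = 0.170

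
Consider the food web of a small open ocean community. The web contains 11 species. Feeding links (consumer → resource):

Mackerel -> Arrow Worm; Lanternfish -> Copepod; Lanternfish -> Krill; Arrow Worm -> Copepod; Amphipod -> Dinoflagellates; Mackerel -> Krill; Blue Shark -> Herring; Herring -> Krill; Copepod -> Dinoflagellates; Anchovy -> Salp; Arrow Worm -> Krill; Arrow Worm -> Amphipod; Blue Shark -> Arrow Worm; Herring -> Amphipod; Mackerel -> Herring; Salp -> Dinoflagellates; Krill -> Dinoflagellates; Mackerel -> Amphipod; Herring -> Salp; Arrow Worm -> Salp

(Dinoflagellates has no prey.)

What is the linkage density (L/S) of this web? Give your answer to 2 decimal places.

There are L = 20 links among S = 11 species.
L/S = 20/11 = 1.8182 ≈ 1.82.

L/S = 1.82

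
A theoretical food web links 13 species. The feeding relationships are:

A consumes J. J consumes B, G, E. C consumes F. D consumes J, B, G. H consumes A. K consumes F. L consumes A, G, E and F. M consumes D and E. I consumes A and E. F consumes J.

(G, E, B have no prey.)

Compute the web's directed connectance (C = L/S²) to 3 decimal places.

The web has S = 13 species and L = 19 feeding links.
C = L / S² = 19 / 169 = 0.1124 ≈ 0.112.

C = 0.112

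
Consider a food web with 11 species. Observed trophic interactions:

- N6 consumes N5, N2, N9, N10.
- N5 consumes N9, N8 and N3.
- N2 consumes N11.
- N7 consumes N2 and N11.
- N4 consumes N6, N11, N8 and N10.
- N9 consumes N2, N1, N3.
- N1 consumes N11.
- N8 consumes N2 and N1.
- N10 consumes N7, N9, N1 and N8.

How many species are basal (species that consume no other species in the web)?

2

Basal species (no prey listed): N3, N11.
Count: 2.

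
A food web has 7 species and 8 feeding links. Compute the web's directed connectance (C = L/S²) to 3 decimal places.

The web has S = 7 species and L = 8 feeding links.
C = L / S² = 8 / 49 = 0.1633 ≈ 0.163.

C = 0.163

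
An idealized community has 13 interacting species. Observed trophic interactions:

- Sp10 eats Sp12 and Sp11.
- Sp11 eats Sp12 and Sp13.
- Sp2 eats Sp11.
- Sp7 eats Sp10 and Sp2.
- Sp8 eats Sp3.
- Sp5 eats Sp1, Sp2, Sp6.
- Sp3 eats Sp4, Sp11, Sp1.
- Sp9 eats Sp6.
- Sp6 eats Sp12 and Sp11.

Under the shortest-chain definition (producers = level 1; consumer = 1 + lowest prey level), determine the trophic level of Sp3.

Trophic level 2

Sp4 is a producer → level 1.
Sp3 eats Sp4 → level 2.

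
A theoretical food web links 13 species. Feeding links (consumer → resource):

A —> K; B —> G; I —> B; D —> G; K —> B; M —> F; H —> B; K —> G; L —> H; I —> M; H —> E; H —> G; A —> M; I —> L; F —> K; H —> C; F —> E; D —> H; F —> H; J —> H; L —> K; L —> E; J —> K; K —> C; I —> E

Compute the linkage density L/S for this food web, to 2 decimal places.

L/S = 1.92

There are L = 25 links among S = 13 species.
L/S = 25/13 = 1.9231 ≈ 1.92.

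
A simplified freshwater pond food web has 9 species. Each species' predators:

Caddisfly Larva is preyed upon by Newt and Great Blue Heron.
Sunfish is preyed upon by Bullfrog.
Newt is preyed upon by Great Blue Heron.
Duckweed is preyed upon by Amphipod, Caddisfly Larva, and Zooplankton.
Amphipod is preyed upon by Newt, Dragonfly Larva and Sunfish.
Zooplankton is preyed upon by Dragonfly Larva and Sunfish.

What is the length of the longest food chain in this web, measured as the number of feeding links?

One longest chain: Duckweed → Zooplankton → Sunfish → Bullfrog.
It has 4 species and 3 links.

3 links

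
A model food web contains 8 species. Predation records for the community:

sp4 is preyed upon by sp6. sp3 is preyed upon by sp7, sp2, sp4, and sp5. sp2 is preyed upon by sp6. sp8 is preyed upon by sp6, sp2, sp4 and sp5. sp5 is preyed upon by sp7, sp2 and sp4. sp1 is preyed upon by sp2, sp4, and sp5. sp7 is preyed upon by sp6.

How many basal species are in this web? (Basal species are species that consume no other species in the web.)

Basal species (no prey listed): sp1, sp8, sp3.
Count: 3.

3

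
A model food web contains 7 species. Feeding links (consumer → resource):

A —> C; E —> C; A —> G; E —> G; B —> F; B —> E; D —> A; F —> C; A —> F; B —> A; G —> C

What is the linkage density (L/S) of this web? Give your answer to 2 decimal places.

There are L = 11 links among S = 7 species.
L/S = 11/7 = 1.5714 ≈ 1.57.

L/S = 1.57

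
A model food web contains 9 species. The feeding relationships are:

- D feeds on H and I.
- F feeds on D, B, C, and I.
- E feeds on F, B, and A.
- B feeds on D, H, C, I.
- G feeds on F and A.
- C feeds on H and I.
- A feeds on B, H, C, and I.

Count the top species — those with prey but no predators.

Top species (has prey, but nothing eats it): G, E.
Count: 2.

2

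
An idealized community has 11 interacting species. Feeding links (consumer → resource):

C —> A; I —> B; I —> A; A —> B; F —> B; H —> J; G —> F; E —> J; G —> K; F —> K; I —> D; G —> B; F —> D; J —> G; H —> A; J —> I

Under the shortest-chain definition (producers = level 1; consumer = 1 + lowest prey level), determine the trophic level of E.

Trophic level 4

B is a producer → level 1.
G eats B → level 2.
J eats G → level 3.
E eats J → level 4.
No prey of E is below level 3, so 4 is the minimum.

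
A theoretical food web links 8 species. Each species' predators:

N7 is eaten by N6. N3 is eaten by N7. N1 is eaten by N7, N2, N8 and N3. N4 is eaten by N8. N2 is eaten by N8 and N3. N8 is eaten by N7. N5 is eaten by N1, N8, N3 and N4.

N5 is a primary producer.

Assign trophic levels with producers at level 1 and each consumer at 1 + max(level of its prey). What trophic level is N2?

N5 is a producer → level 1.
N1 eats N5 → level 2.
N2 eats N1 → level 3.

Trophic level 3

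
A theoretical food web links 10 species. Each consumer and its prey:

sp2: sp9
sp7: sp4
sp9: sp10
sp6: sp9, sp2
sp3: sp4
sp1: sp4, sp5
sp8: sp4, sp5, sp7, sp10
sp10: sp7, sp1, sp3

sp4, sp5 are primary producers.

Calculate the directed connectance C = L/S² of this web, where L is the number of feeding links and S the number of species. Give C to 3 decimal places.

The web has S = 10 species and L = 15 feeding links.
C = L / S² = 15 / 100 = 0.1500 ≈ 0.150.

C = 0.150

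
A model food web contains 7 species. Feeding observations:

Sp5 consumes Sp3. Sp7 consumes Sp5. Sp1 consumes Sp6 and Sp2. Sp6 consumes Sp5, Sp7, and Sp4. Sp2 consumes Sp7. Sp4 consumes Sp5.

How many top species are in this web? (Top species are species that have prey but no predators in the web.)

1

Top species (has prey, but nothing eats it): Sp1.
Count: 1.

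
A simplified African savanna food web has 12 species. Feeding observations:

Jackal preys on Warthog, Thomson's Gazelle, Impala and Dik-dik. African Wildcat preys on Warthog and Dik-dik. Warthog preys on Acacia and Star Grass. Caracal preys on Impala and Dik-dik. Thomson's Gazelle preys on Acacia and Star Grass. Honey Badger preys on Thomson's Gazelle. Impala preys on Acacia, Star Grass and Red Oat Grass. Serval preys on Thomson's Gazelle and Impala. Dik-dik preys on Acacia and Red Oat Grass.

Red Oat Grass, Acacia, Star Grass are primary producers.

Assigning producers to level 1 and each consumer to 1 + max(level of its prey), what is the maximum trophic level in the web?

3

Producers (level 1): Red Oat Grass, Acacia, Star Grass.
Acacia → Warthog → African Wildcat gives African Wildcat level 3.
No species has a prey at level 3, so no species reaches level 4.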